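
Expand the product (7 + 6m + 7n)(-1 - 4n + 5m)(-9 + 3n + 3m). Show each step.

(7 + 6m + 7n)(-1 - 4n + 5m)(-9 + 3n + 3m)
= (-7 - 28n + 35m - 6m - 24mn + 30m² - 7n - 28n² + 35mn)(-9 + 3n + 3m)    [distributive law]
= (-7 - 35n + 29m + 11mn + 30m² - 28n²)(-9 + 3n + 3m)    [combine like terms]
= 63 - 21n - 21m + 315n - 105n² - 105mn - 261m + 87mn + 87m² - 99mn + 33mn² + 33m²n - 270m² + 90m²n + 90m³ + 252n² - 84n³ - 84mn²    [distributive law]
= 63 + 294n - 282m + 147n² - 117mn - 183m² - 51mn² + 123m²n + 90m³ - 84n³    [combine like terms]

63 + 294n - 282m + 147n² - 117mn - 183m² - 51mn² + 123m²n + 90m³ - 84n³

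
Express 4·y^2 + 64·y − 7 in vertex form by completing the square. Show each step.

4·y^2 + 64·y − 7
= 4(y^2 + 16·y) − 7    [factor out 4 from the y-terms]
= 4(y^2 + 16·y + 64 − 64) − 7    [add and subtract 64 inside the bracket]
= 4(y + 8)^2 − 256 − 7    [perfect-square identity]
= 4(y + 8)^2 − 263    [combine constants]

4(y + 8)^2 − 263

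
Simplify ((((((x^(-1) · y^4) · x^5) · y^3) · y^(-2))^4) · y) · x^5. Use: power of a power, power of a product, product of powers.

x^21·y^21

((((((x^(-1) · y^4) · x^5) · y^3) · y^(-2))^4) · y) · x^5
= ((((((x^(-1) · y^4) · x^5) · y^3)^4) · ((y^(-2))^4)) · y) · x^5    [power of a product]
= ((((((x^(-1) · y^4) · x^5)^4) · ((y^3)^4)) · ((y^(-2))^4)) · y) · x^5    [power of a product]
= ((((((x^(-1) · y^4)^4) · ((x^5)^4)) · ((y^3)^4)) · ((y^(-2))^4)) · y) · x^5    [power of a product]
= (((((((x^(-1))^4) · ((y^4)^4)) · ((x^5)^4)) · ((y^3)^4)) · ((y^(-2))^4)) · y) · x^5    [power of a product]
= (((((x^(-4) · ((y^4)^4)) · ((x^5)^4)) · ((y^3)^4)) · ((y^(-2))^4)) · y) · x^5    [power of a power]
= (((((x^(-4) · y^16) · ((x^5)^4)) · ((y^3)^4)) · ((y^(-2))^4)) · y) · x^5    [power of a power]
= (((((x^(-4) · y^16) · x^20) · ((y^3)^4)) · ((y^(-2))^4)) · y) · x^5    [power of a power]
= (((((x^(-4) · y^16) · x^20) · y^12) · ((y^(-2))^4)) · y) · x^5    [power of a power]
= (((((x^(-4) · y^16) · x^20) · y^12) · y^(-8)) · y) · x^5    [power of a power]
= x^21·y^21    [product of powers]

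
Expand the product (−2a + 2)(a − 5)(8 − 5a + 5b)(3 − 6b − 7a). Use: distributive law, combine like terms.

−1250a² + 6a²b + 562a³ + 10a³b − 70a⁴ + 60a²b² + 998a − 346ab − 360ab² − 240 + 330b + 300b²

(−2a + 2)(a − 5)(8 − 5a + 5b)(3 − 6b − 7a)
= (−2a² + 10a + 2a − 10)(8 − 5a + 5b)(3 − 6b − 7a)    [distributive law]
= (−2a² + 12a − 10)(8 − 5a + 5b)(3 − 6b − 7a)    [combine like terms]
= (−16a² + 10a³ − 10a²b + 96a − 60a² + 60ab − 80 + 50a − 50b)(3 − 6b − 7a)    [distributive law]
= (−76a² + 10a³ − 10a²b + 146a + 60ab − 80 − 50b)(3 − 6b − 7a)    [combine like terms]
= −228a² + 456a²b + 532a³ + 30a³ − 60a³b − 70a⁴ − 30a²b + 60a²b² + 70a³b + 438a − 876ab − 1022a² + 180ab − 360ab² − 420a²b − 240 + 480b + 560a − 150b + 300b² + 350ab    [distributive law]
= −1250a² + 6a²b + 562a³ + 10a³b − 70a⁴ + 60a²b² + 998a − 346ab − 360ab² − 240 + 330b + 300b²    [combine like terms]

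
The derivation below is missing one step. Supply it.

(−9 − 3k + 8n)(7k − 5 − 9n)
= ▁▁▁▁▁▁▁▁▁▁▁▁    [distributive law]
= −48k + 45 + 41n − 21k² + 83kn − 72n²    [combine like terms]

Applying distributive law to the line above:

−63k + 45 + 81n − 21k² + 15k + 27kn + 56kn − 40n − 72n²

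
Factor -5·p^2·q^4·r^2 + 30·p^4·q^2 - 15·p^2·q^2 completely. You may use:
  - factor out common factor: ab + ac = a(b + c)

-5·p^2·q^4·r^2 + 30·p^4·q^2 - 15·p^2·q^2
= 5(-p^2·q^4·r^2 + 6·p^4·q^2 - 3·p^2·q^2)    [factor out 5]
= 5·p^2·q^2(-q^2·r^2 + 6·p^2 - 3)    [factor out p^2·q^2]

5·p^2·q^2(-q^2·r^2 + 6·p^2 - 3)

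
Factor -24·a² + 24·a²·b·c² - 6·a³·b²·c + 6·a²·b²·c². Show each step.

6·a²(-4 + 4·b·c² - a·b²·c + b²·c²)

-24·a² + 24·a²·b·c² - 6·a³·b²·c + 6·a²·b²·c²
= 6(-4·a² + 4·a²·b·c² - a³·b²·c + a²·b²·c²)    [factor out 6]
= 6·a²(-4 + 4·b·c² - a·b²·c + b²·c²)    [factor out a²]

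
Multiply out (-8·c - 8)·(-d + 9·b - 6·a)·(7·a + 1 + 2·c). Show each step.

(-8·c - 8)·(-d + 9·b - 6·a)·(7·a + 1 + 2·c)
= (8·c·d - 72·b·c + 48·a·c + 8·d - 72·b + 48·a)·(7·a + 1 + 2·c)    [distributive law]
= 56·a·c·d + 8·c·d + 16·c^2·d - 504·a·b·c - 72·b·c - 144·b·c^2 + 336·a^2·c + 48·a·c + 96·a·c^2 + 56·a·d + 8·d + 16·c·d - 504·a·b - 72·b - 144·b·c + 336·a^2 + 48·a + 96·a·c    [distributive law]
= 56·a·c·d + 24·c·d + 16·c^2·d - 504·a·b·c - 216·b·c - 144·b·c^2 + 336·a^2·c + 144·a·c + 96·a·c^2 + 56·a·d + 8·d - 504·a·b - 72·b + 336·a^2 + 48·a    [combine like terms]

56·a·c·d + 24·c·d + 16·c^2·d - 504·a·b·c - 216·b·c - 144·b·c^2 + 336·a^2·c + 144·a·c + 96·a·c^2 + 56·a·d + 8·d - 504·a·b - 72·b + 336·a^2 + 48·a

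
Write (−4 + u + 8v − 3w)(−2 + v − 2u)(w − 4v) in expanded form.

(−4 + u + 8v − 3w)(−2 + v − 2u)(w − 4v)
= (8 − 4v + 8u − 2u + uv − 2u² − 16v + 8v² − 16uv + 6w − 3vw + 6uw)(w − 4v)    [distributive law]
= (8 − 20v + 6u − 15uv − 2u² + 8v² + 6w − 3vw + 6uw)(w − 4v)    [combine like terms]
= 8w − 32v − 20vw + 80v² + 6uw − 24uv − 15uvw + 60uv² − 2u²w + 8u²v + 8v²w − 32v³ + 6w² − 24vw − 3vw² + 12v²w + 6uw² − 24uvw    [distributive law]
= 8w − 32v − 44vw + 80v² + 6uw − 24uv − 39uvw + 60uv² − 2u²w + 8u²v + 20v²w − 32v³ + 6w² − 3vw² + 6uw²    [combine like terms]

8w − 32v − 44vw + 80v² + 6uw − 24uv − 39uvw + 60uv² − 2u²w + 8u²v + 20v²w − 32v³ + 6w² − 3vw² + 6uw²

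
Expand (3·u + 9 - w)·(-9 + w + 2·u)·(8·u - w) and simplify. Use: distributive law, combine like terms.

(3·u + 9 - w)·(-9 + w + 2·u)·(8·u - w)
= (-27·u + 3·u·w + 6·u² - 81 + 9·w + 18·u + 9·w - w² - 2·u·w)·(8·u - w)    [distributive law]
= (-9·u + u·w + 6·u² - 81 + 18·w - w²)·(8·u - w)    [combine like terms]
= -72·u² + 9·u·w + 8·u²·w - u·w² + 48·u³ - 6·u²·w - 648·u + 81·w + 144·u·w - 18·w² - 8·u·w² + w³    [distributive law]
= -72·u² + 153·u·w + 2·u²·w - 9·u·w² + 48·u³ - 648·u + 81·w - 18·w² + w³    [combine like terms]

-72·u² + 153·u·w + 2·u²·w - 9·u·w² + 48·u³ - 648·u + 81·w - 18·w² + w³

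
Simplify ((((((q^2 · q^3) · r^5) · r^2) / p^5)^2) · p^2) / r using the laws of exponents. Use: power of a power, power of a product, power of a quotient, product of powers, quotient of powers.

p^(-8)·q^10·r^13

((((((q^2 · q^3) · r^5) · r^2) / p^5)^2) · p^2) / r
= ((((((q^2 · q^3) · r^5) · r^2)^2) / ((p^5)^2)) · p^2) / r    [power of a quotient]
= ((((((q^2 · q^3) · r^5)^2) · ((r^2)^2)) / ((p^5)^2)) · p^2) / r    [power of a product]
= ((((((q^2 · q^3)^2) · ((r^5)^2)) · ((r^2)^2)) / ((p^5)^2)) · p^2) / r    [power of a product]
= (((((((q^2)^2) · ((q^3)^2)) · ((r^5)^2)) · ((r^2)^2)) / ((p^5)^2)) · p^2) / r    [power of a product]
= (((((q^4 · ((q^3)^2)) · ((r^5)^2)) · ((r^2)^2)) / ((p^5)^2)) · p^2) / r    [power of a power]
= (((((q^4 · q^6) · ((r^5)^2)) · ((r^2)^2)) / ((p^5)^2)) · p^2) / r    [power of a power]
= ((((q^10 · ((r^5)^2)) · ((r^2)^2)) / ((p^5)^2)) · p^2) / r    [product of powers]
= ((((q^10 · r^10) · ((r^2)^2)) / ((p^5)^2)) · p^2) / r    [power of a power]
= ((((q^10 · r^10) · r^4) / ((p^5)^2)) · p^2) / r    [power of a power]
= ((((q^10 · r^10) · r^4) / p^10) · p^2) / r    [power of a power]
= p^(-8)·q^10·r^13    [quotient of powers; product of powers]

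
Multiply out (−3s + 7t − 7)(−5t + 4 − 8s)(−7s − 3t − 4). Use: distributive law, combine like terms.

215s²t + 368st² − 409st − 404s² + 20s − 168s³ + 105t³ − 49t² − 168t + 112

(−3s + 7t − 7)(−5t + 4 − 8s)(−7s − 3t − 4)
= (15st − 12s + 24s² − 35t² + 28t − 56st + 35t − 28 + 56s)(−7s − 3t − 4)    [distributive law]
= (−41st + 44s + 24s² − 35t² + 63t − 28)(−7s − 3t − 4)    [combine like terms]
= 287s²t + 123st² + 164st − 308s² − 132st − 176s − 168s³ − 72s²t − 96s² + 245st² + 105t³ + 140t² − 441st − 189t² − 252t + 196s + 84t + 112    [distributive law]
= 215s²t + 368st² − 409st − 404s² + 20s − 168s³ + 105t³ − 49t² − 168t + 112    [combine like terms]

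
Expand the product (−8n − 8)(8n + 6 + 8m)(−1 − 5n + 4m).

(−8n − 8)(8n + 6 + 8m)(−1 − 5n + 4m)
= (−64n² − 48n − 64mn − 64n − 48 − 64m)(−1 − 5n + 4m)    [distributive law]
= (−64n² − 112n − 64mn − 48 − 64m)(−1 − 5n + 4m)    [combine like terms]
= 64n² + 320n³ − 256mn² + 112n + 560n² − 448mn + 64mn + 320mn² − 256m²n + 48 + 240n − 192m + 64m + 320mn − 256m²    [distributive law]
= 624n² + 320n³ + 64mn² + 352n − 64mn − 256m²n + 48 − 128m − 256m²    [combine like terms]

624n² + 320n³ + 64mn² + 352n − 64mn − 256m²n + 48 − 128m − 256m²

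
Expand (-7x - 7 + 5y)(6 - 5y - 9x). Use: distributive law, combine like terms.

(-7x - 7 + 5y)(6 - 5y - 9x)
= -42x + 35xy + 63x^2 - 42 + 35y + 63x + 30y - 25y^2 - 45xy    [distributive law]
= 21x - 10xy + 63x^2 - 42 + 65y - 25y^2    [combine like terms]

21x - 10xy + 63x^2 - 42 + 65y - 25y^2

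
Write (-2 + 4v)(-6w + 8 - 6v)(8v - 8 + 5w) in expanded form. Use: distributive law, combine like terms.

(-2 + 4v)(-6w + 8 - 6v)(8v - 8 + 5w)
= (12w - 16 + 12v - 24vw + 32v - 24v^2)(8v - 8 + 5w)    [distributive law]
= (12w - 16 + 44v - 24vw - 24v^2)(8v - 8 + 5w)    [combine like terms]
= 96vw - 96w + 60w^2 - 128v + 128 - 80w + 352v^2 - 352v + 220vw - 192v^2w + 192vw - 120vw^2 - 192v^3 + 192v^2 - 120v^2w    [distributive law]
= 508vw - 176w + 60w^2 - 480v + 128 + 544v^2 - 312v^2w - 120vw^2 - 192v^3    [combine like terms]

508vw - 176w + 60w^2 - 480v + 128 + 544v^2 - 312v^2w - 120vw^2 - 192v^3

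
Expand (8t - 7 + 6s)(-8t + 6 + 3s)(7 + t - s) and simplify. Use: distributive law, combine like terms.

(8t - 7 + 6s)(-8t + 6 + 3s)(7 + t - s)
= (-64t² + 48t + 24st + 56t - 42 - 21s - 48st + 36s + 18s²)(7 + t - s)    [distributive law]
= (-64t² + 104t - 24st - 42 + 15s + 18s²)(7 + t - s)    [combine like terms]
= -448t² - 64t³ + 64st² + 728t + 104t² - 104st - 168st - 24st² + 24s²t - 294 - 42t + 42s + 105s + 15st - 15s² + 126s² + 18s²t - 18s³    [distributive law]
= -344t² - 64t³ + 40st² + 686t - 257st + 42s²t - 294 + 147s + 111s² - 18s³    [combine like terms]

-344t² - 64t³ + 40st² + 686t - 257st + 42s²t - 294 + 147s + 111s² - 18s³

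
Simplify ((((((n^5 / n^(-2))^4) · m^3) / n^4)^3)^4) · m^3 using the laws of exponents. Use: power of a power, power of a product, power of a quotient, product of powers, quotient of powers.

m^39·n^288

((((((n^5 / n^(-2))^4) · m^3) / n^4)^3)^4) · m^3
= (((((n^5 / n^(-2))^4) · m^3) / n^4)^12) · m^3    [power of a power]
= (((((n^5 / n^(-2))^4) · m^3)^12) / ((n^4)^12)) · m^3    [power of a quotient]
= (((((n^5 / n^(-2))^4)^12) · ((m^3)^12)) / ((n^4)^12)) · m^3    [power of a product]
= ((((n^5 / n^(-2))^48) · ((m^3)^12)) / ((n^4)^12)) · m^3    [power of a power]
= (((((n^5)^48) / ((n^(-2))^48)) · ((m^3)^12)) / ((n^4)^12)) · m^3    [power of a quotient]
= (((n^240 / ((n^(-2))^48)) · ((m^3)^12)) / ((n^4)^12)) · m^3    [power of a power]
= (((n^240 / n^(-96)) · ((m^3)^12)) / ((n^4)^12)) · m^3    [power of a power]
= ((n^336 · ((m^3)^12)) / ((n^4)^12)) · m^3    [quotient of powers]
= ((n^336 · m^36) / ((n^4)^12)) · m^3    [power of a power]
= ((n^336 · m^36) / n^48) · m^3    [power of a power]
= m^39·n^288    [quotient of powers; product of powers]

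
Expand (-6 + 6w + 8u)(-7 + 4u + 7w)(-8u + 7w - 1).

-256u + 378w - 42 + 608u^2 + 32uw - 630w^2 - 416u^2w + 224uw^2 + 294w^3 - 256u^3

(-6 + 6w + 8u)(-7 + 4u + 7w)(-8u + 7w - 1)
= (42 - 24u - 42w - 42w + 24uw + 42w^2 - 56u + 32u^2 + 56uw)(-8u + 7w - 1)    [distributive law]
= (42 - 80u - 84w + 80uw + 42w^2 + 32u^2)(-8u + 7w - 1)    [combine like terms]
= -336u + 294w - 42 + 640u^2 - 560uw + 80u + 672uw - 588w^2 + 84w - 640u^2w + 560uw^2 - 80uw - 336uw^2 + 294w^3 - 42w^2 - 256u^3 + 224u^2w - 32u^2    [distributive law]
= -256u + 378w - 42 + 608u^2 + 32uw - 630w^2 - 416u^2w + 224uw^2 + 294w^3 - 256u^3    [combine like terms]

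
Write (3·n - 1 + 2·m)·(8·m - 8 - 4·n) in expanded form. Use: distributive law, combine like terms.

(3·n - 1 + 2·m)·(8·m - 8 - 4·n)
= 24·m·n - 24·n - 12·n^2 - 8·m + 8 + 4·n + 16·m^2 - 16·m - 8·m·n    [distributive law]
= 16·m·n - 20·n - 12·n^2 - 24·m + 8 + 16·m^2    [combine like terms]

16·m·n - 20·n - 12·n^2 - 24·m + 8 + 16·m^2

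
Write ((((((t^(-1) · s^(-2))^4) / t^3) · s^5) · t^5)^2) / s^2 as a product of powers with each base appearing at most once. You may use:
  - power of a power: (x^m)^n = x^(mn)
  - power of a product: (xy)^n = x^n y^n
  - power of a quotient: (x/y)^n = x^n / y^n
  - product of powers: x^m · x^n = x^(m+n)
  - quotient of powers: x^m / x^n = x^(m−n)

((((((t^(-1) · s^(-2))^4) / t^3) · s^5) · t^5)^2) / s^2
= ((((((t^(-1) · s^(-2))^4) / t^3) · s^5)^2) · ((t^5)^2)) / s^2    [power of a product]
= ((((((t^(-1) · s^(-2))^4) / t^3)^2) · ((s^5)^2)) · ((t^5)^2)) / s^2    [power of a product]
= ((((((t^(-1) · s^(-2))^4)^2) / ((t^3)^2)) · ((s^5)^2)) · ((t^5)^2)) / s^2    [power of a quotient]
= (((((t^(-1) · s^(-2))^8) / ((t^3)^2)) · ((s^5)^2)) · ((t^5)^2)) / s^2    [power of a power]
= ((((((t^(-1))^8) · ((s^(-2))^8)) / ((t^3)^2)) · ((s^5)^2)) · ((t^5)^2)) / s^2    [power of a product]
= ((((t^(-8) · ((s^(-2))^8)) / ((t^3)^2)) · ((s^5)^2)) · ((t^5)^2)) / s^2    [power of a power]
= ((((t^(-8) · s^(-16)) / ((t^3)^2)) · ((s^5)^2)) · ((t^5)^2)) / s^2    [power of a power]
= ((((t^(-8) · s^(-16)) / t^6) · ((s^5)^2)) · ((t^5)^2)) / s^2    [power of a power]
= ((((t^(-8) · s^(-16)) / t^6) · s^10) · ((t^5)^2)) / s^2    [power of a power]
= ((((t^(-8) · s^(-16)) / t^6) · s^10) · t^10) / s^2    [power of a power]
= s^(-8)·t^(-4)    [quotient of powers; product of powers]

s^(-8)·t^(-4)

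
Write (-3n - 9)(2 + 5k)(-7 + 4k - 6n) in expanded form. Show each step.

150n + 351kn + 36n^2 - 60k^2n + 90kn^2 + 126 + 243k - 180k^2

(-3n - 9)(2 + 5k)(-7 + 4k - 6n)
= (-6n - 15kn - 18 - 45k)(-7 + 4k - 6n)    [distributive law]
= 42n - 24kn + 36n^2 + 105kn - 60k^2n + 90kn^2 + 126 - 72k + 108n + 315k - 180k^2 + 270kn    [distributive law]
= 150n + 351kn + 36n^2 - 60k^2n + 90kn^2 + 126 + 243k - 180k^2    [combine like terms]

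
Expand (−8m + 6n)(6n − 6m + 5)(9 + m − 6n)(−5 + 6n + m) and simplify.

540mn − 5472mn² + 3726m²n − 1692m²n² − 84m³n + 3024mn³ − 2320m² + 152m³ + 48m⁴ + 1800m + 900n² + 1944n³ − 1296n⁴ − 1350n

(−8m + 6n)(6n − 6m + 5)(9 + m − 6n)(−5 + 6n + m)
= (−48mn + 48m² − 40m + 36n² − 36mn + 30n)(9 + m − 6n)(−5 + 6n + m)    [distributive law]
= (−84mn + 48m² − 40m + 36n² + 30n)(9 + m − 6n)(−5 + 6n + m)    [combine like terms]
= (−756mn − 84m²n + 504mn² + 432m² + 48m³ − 288m²n − 360m − 40m² + 240mn + 324n² + 36mn² − 216n³ + 270n + 30mn − 180n²)(−5 + 6n + m)    [distributive law]
= (−486mn − 372m²n + 540mn² + 392m² + 48m³ − 360m + 144n² − 216n³ + 270n)(−5 + 6n + m)    [combine like terms]
= 2430mn − 2916mn² − 486m²n + 1860m²n − 2232m²n² − 372m³n − 2700mn² + 3240mn³ + 540m²n² − 1960m² + 2352m²n + 392m³ − 240m³ + 288m³n + 48m⁴ + 1800m − 2160mn − 360m² − 720n² + 864n³ + 144mn² + 1080n³ − 1296n⁴ − 216mn³ − 1350n + 1620n² + 270mn    [distributive law]
= 540mn − 5472mn² + 3726m²n − 1692m²n² − 84m³n + 3024mn³ − 2320m² + 152m³ + 48m⁴ + 1800m + 900n² + 1944n³ − 1296n⁴ − 1350n    [combine like terms]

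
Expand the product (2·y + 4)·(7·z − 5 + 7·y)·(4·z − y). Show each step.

56·y·z² + 42·y²·z + 44·y·z − 18·y² − 14·y³ + 112·z² − 80·z + 20·y

(2·y + 4)·(7·z − 5 + 7·y)·(4·z − y)
= (14·y·z − 10·y + 14·y² + 28·z − 20 + 28·y)·(4·z − y)    [distributive law]
= (14·y·z + 18·y + 14·y² + 28·z − 20)·(4·z − y)    [combine like terms]
= 56·y·z² − 14·y²·z + 72·y·z − 18·y² + 56·y²·z − 14·y³ + 112·z² − 28·y·z − 80·z + 20·y    [distributive law]
= 56·y·z² + 42·y²·z + 44·y·z − 18·y² − 14·y³ + 112·z² − 80·z + 20·y    [combine like terms]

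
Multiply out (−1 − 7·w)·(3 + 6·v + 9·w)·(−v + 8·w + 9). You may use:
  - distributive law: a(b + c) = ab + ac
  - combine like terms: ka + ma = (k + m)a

−51·v − 294·w − 27 + 6·v^2 − 396·v·w − 807·w^2 + 42·v^2·w − 273·v·w^2 − 504·w^3

(−1 − 7·w)·(3 + 6·v + 9·w)·(−v + 8·w + 9)
= (−3 − 6·v − 9·w − 21·w − 42·v·w − 63·w^2)·(−v + 8·w + 9)    [distributive law]
= (−3 − 6·v − 30·w − 42·v·w − 63·w^2)·(−v + 8·w + 9)    [combine like terms]
= 3·v − 24·w − 27 + 6·v^2 − 48·v·w − 54·v + 30·v·w − 240·w^2 − 270·w + 42·v^2·w − 336·v·w^2 − 378·v·w + 63·v·w^2 − 504·w^3 − 567·w^2    [distributive law]
= −51·v − 294·w − 27 + 6·v^2 − 396·v·w − 807·w^2 + 42·v^2·w − 273·v·w^2 − 504·w^3    [combine like terms]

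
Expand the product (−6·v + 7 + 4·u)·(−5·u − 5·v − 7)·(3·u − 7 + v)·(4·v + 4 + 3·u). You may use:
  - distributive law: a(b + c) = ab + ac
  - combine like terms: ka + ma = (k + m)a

340·u^2·v^2 − 492·u^2·v − 210·u^3·v − 657·u·v^2 + 434·u·v + 490·u·v^3 − 692·v^3 − 1204·v^2 + 120·v^4 + 980·v + 686·u^2 − 387·u^3 + 2205·u + 1372 − 180·u^4

(−6·v + 7 + 4·u)·(−5·u − 5·v − 7)·(3·u − 7 + v)·(4·v + 4 + 3·u)
= (30·u·v + 30·v^2 + 42·v − 35·u − 35·v − 49 − 20·u^2 − 20·u·v − 28·u)·(3·u − 7 + v)·(4·v + 4 + 3·u)    [distributive law]
= (10·u·v + 30·v^2 + 7·v − 63·u − 49 − 20·u^2)·(3·u − 7 + v)·(4·v + 4 + 3·u)    [combine like terms]
= (30·u^2·v − 70·u·v + 10·u·v^2 + 90·u·v^2 − 210·v^2 + 30·v^3 + 21·u·v − 49·v + 7·v^2 − 189·u^2 + 441·u − 63·u·v − 147·u + 343 − 49·v − 60·u^3 + 140·u^2 − 20·u^2·v)·(4·v + 4 + 3·u)    [distributive law]
= (10·u^2·v − 112·u·v + 100·u·v^2 − 203·v^2 + 30·v^3 − 98·v − 49·u^2 + 294·u + 343 − 60·u^3)·(4·v + 4 + 3·u)    [combine like terms]
= 40·u^2·v^2 + 40·u^2·v + 30·u^3·v − 448·u·v^2 − 448·u·v − 336·u^2·v + 400·u·v^3 + 400·u·v^2 + 300·u^2·v^2 − 812·v^3 − 812·v^2 − 609·u·v^2 + 120·v^4 + 120·v^3 + 90·u·v^3 − 392·v^2 − 392·v − 294·u·v − 196·u^2·v − 196·u^2 − 147·u^3 + 1176·u·v + 1176·u + 882·u^2 + 1372·v + 1372 + 1029·u − 240·u^3·v − 240·u^3 − 180·u^4    [distributive law]
= 340·u^2·v^2 − 492·u^2·v − 210·u^3·v − 657·u·v^2 + 434·u·v + 490·u·v^3 − 692·v^3 − 1204·v^2 + 120·v^4 + 980·v + 686·u^2 − 387·u^3 + 2205·u + 1372 − 180·u^4    [combine like terms]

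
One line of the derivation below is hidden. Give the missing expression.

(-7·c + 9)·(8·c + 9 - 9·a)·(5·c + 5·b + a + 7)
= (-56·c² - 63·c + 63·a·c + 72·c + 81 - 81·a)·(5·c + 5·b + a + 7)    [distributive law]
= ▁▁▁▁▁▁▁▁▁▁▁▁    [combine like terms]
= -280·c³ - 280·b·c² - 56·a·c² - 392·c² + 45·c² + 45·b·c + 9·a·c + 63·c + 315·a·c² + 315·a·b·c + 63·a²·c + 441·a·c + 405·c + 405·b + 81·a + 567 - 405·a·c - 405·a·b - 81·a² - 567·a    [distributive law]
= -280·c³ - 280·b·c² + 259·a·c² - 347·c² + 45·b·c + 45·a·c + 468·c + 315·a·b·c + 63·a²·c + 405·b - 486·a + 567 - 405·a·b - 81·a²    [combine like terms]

By combine like terms:

(-56·c² + 9·c + 63·a·c + 81 - 81·a)·(5·c + 5·b + a + 7)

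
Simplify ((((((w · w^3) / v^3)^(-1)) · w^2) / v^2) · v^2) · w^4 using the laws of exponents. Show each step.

v^3w^2

((((((w · w^3) / v^3)^(-1)) · w^2) / v^2) · v^2) · w^4
= ((((((w · w^3)^(-1)) / ((v^3)^(-1))) · w^2) / v^2) · v^2) · w^4    [power of a quotient]
= ((((((w^(-1)) · ((w^3)^(-1))) / ((v^3)^(-1))) · w^2) / v^2) · v^2) · w^4    [power of a product]
= (((((w^(-1) · w^(-3)) / ((v^3)^(-1))) · w^2) / v^2) · v^2) · w^4    [power of a power]
= ((((w^(-4) / ((v^3)^(-1))) · w^2) / v^2) · v^2) · w^4    [product of powers]
= ((((w^(-4) / v^(-3)) · w^2) / v^2) · v^2) · w^4    [power of a power]
= v^3w^2    [quotient of powers; product of powers]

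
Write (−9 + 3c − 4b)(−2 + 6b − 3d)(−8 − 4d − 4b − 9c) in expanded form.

−144 − 288d + 296b − 114c − 20bd + 376b² + 294bc − 108d² − 147cd + 54c² − 144bcd + 144b²c − 162bc² + 36cd² + 81c²d + 48b²d + 96b³ − 48bd²

(−9 + 3c − 4b)(−2 + 6b − 3d)(−8 − 4d − 4b − 9c)
= (18 − 54b + 27d − 6c + 18bc − 9cd + 8b − 24b² + 12bd)(−8 − 4d − 4b − 9c)    [distributive law]
= (18 − 46b + 27d − 6c + 18bc − 9cd − 24b² + 12bd)(−8 − 4d − 4b − 9c)    [combine like terms]
= −144 − 72d − 72b − 162c + 368b + 184bd + 184b² + 414bc − 216d − 108d² − 108bd − 243cd + 48c + 24cd + 24bc + 54c² − 144bc − 72bcd − 72b²c − 162bc² + 72cd + 36cd² + 36bcd + 81c²d + 192b² + 96b²d + 96b³ + 216b²c − 96bd − 48bd² − 48b²d − 108bcd    [distributive law]
= −144 − 288d + 296b − 114c − 20bd + 376b² + 294bc − 108d² − 147cd + 54c² − 144bcd + 144b²c − 162bc² + 36cd² + 81c²d + 48b²d + 96b³ − 48bd²    [combine like terms]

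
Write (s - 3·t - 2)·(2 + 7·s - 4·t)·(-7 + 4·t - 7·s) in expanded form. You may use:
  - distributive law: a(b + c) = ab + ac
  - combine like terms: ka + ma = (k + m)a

112·s + 113·s·t + 35·s² + 203·s²·t - 49·s³ - 184·s·t² - 30·t - 76·t² + 48·t³ + 28

(s - 3·t - 2)·(2 + 7·s - 4·t)·(-7 + 4·t - 7·s)
= (2·s + 7·s² - 4·s·t - 6·t - 21·s·t + 12·t² - 4 - 14·s + 8·t)·(-7 + 4·t - 7·s)    [distributive law]
= (-12·s + 7·s² - 25·s·t + 2·t + 12·t² - 4)·(-7 + 4·t - 7·s)    [combine like terms]
= 84·s - 48·s·t + 84·s² - 49·s² + 28·s²·t - 49·s³ + 175·s·t - 100·s·t² + 175·s²·t - 14·t + 8·t² - 14·s·t - 84·t² + 48·t³ - 84·s·t² + 28 - 16·t + 28·s    [distributive law]
= 112·s + 113·s·t + 35·s² + 203·s²·t - 49·s³ - 184·s·t² - 30·t - 76·t² + 48·t³ + 28    [combine like terms]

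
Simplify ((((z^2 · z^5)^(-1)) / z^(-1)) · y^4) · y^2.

y^6·z^(-6)

((((z^2 · z^5)^(-1)) / z^(-1)) · y^4) · y^2
= (((((z^2)^(-1)) · ((z^5)^(-1))) / z^(-1)) · y^4) · y^2    [power of a product]
= (((z^(-2) · ((z^5)^(-1))) / z^(-1)) · y^4) · y^2    [power of a power]
= (((z^(-2) · z^(-5)) / z^(-1)) · y^4) · y^2    [power of a power]
= ((z^(-7) / z^(-1)) · y^4) · y^2    [product of powers]
= (z^(-6) · y^4) · y^2    [quotient of powers]
= y^6·z^(-6)    [product of powers]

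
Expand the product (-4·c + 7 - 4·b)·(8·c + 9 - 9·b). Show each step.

(-4·c + 7 - 4·b)·(8·c + 9 - 9·b)
= -32·c² - 36·c + 36·b·c + 56·c + 63 - 63·b - 32·b·c - 36·b + 36·b²    [distributive law]
= -32·c² + 20·c + 4·b·c + 63 - 99·b + 36·b²    [combine like terms]

-32·c² + 20·c + 4·b·c + 63 - 99·b + 36·b²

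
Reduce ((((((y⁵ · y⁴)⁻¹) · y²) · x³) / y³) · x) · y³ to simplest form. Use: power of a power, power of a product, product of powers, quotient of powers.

((((((y⁵ · y⁴)⁻¹) · y²) · x³) / y³) · x) · y³
= (((((((y⁵)⁻¹) · ((y⁴)⁻¹)) · y²) · x³) / y³) · x) · y³    [power of a product]
= (((((y⁻⁵ · ((y⁴)⁻¹)) · y²) · x³) / y³) · x) · y³    [power of a power]
= (((((y⁻⁵ · y⁻⁴) · y²) · x³) / y³) · x) · y³    [power of a power]
= ((((y⁻⁹ · y²) · x³) / y³) · x) · y³    [product of powers]
= (((y⁻⁷ · x³) / y³) · x) · y³    [product of powers]
= x⁴·y⁻⁷    [quotient of powers; product of powers]

x⁴·y⁻⁷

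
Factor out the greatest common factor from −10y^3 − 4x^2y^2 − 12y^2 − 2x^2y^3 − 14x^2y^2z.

−10y^3 − 4x^2y^2 − 12y^2 − 2x^2y^3 − 14x^2y^2z
= 2(−5y^3 − 2x^2y^2 − 6y^2 − x^2y^3 − 7x^2y^2z)    [factor out 2]
= 2y^2(−5y − 2x^2 − 6 − x^2y − 7x^2z)    [factor out y^2]

2y^2(−5y − 2x^2 − 6 − x^2y − 7x^2z)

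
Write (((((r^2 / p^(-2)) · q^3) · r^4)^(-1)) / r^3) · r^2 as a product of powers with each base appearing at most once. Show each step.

(((((r^2 / p^(-2)) · q^3) · r^4)^(-1)) / r^3) · r^2
= (((((r^2 / p^(-2)) · q^3)^(-1)) · ((r^4)^(-1))) / r^3) · r^2    [power of a product]
= (((((r^2 / p^(-2))^(-1)) · ((q^3)^(-1))) · ((r^4)^(-1))) / r^3) · r^2    [power of a product]
= ((((((r^2)^(-1)) / ((p^(-2))^(-1))) · ((q^3)^(-1))) · ((r^4)^(-1))) / r^3) · r^2    [power of a quotient]
= ((((r^(-2) / ((p^(-2))^(-1))) · ((q^3)^(-1))) · ((r^4)^(-1))) / r^3) · r^2    [power of a power]
= ((((r^(-2) / p^2) · ((q^3)^(-1))) · ((r^4)^(-1))) / r^3) · r^2    [power of a power]
= ((((r^(-2) / p^2) · q^(-3)) · ((r^4)^(-1))) / r^3) · r^2    [power of a power]
= ((((r^(-2) / p^2) · q^(-3)) · r^(-4)) / r^3) · r^2    [power of a power]
= p^(-2)q^(-3)r^(-7)    [quotient of powers; product of powers]

p^(-2)q^(-3)r^(-7)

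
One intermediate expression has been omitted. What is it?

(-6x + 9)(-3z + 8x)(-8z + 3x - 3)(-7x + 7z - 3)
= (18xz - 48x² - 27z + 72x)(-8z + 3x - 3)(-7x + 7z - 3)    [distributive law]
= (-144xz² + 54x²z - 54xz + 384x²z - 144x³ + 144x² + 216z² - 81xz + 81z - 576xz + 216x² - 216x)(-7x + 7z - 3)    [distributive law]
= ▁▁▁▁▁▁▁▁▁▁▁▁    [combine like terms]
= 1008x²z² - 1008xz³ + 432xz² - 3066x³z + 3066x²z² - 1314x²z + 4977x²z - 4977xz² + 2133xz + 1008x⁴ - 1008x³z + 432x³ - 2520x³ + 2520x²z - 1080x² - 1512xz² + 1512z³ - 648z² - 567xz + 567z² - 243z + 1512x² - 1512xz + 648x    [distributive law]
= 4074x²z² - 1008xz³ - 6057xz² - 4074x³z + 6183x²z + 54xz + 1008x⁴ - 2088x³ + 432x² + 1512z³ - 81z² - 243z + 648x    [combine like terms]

By combine like terms:

(-144xz² + 438x²z - 711xz - 144x³ + 360x² + 216z² + 81z - 216x)(-7x + 7z - 3)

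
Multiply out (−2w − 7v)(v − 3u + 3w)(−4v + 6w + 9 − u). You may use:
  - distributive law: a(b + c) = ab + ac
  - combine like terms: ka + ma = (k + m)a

50v^2w − 114vw^2 − 207vw + 125uvw + 42uw^2 + 54uw − 6u^2w − 36w^3 − 54w^2 + 28v^3 − 63v^2 − 77uv^2 + 189uv − 21u^2v

(−2w − 7v)(v − 3u + 3w)(−4v + 6w + 9 − u)
= (−2vw + 6uw − 6w^2 − 7v^2 + 21uv − 21vw)(−4v + 6w + 9 − u)    [distributive law]
= (−23vw + 6uw − 6w^2 − 7v^2 + 21uv)(−4v + 6w + 9 − u)    [combine like terms]
= 92v^2w − 138vw^2 − 207vw + 23uvw − 24uvw + 36uw^2 + 54uw − 6u^2w + 24vw^2 − 36w^3 − 54w^2 + 6uw^2 + 28v^3 − 42v^2w − 63v^2 + 7uv^2 − 84uv^2 + 126uvw + 189uv − 21u^2v    [distributive law]
= 50v^2w − 114vw^2 − 207vw + 125uvw + 42uw^2 + 54uw − 6u^2w − 36w^3 − 54w^2 + 28v^3 − 63v^2 − 77uv^2 + 189uv − 21u^2v    [combine like terms]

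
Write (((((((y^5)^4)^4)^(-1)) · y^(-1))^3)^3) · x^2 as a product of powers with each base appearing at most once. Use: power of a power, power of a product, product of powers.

x^2y^(-729)

(((((((y^5)^4)^4)^(-1)) · y^(-1))^3)^3) · x^2
= ((((((y^5)^4)^4)^(-1)) · y^(-1))^9) · x^2    [power of a power]
= ((((((y^5)^4)^4)^(-1))^9) · ((y^(-1))^9)) · x^2    [power of a product]
= (((((y^5)^4)^4)^(-9)) · ((y^(-1))^9)) · x^2    [power of a power]
= ((((y^5)^4)^(-36)) · ((y^(-1))^9)) · x^2    [power of a power]
= (((y^5)^(-144)) · ((y^(-1))^9)) · x^2    [power of a power]
= (y^(-720) · ((y^(-1))^9)) · x^2    [power of a power]
= (y^(-720) · y^(-9)) · x^2    [power of a power]
= y^(-729) · x^2    [product of powers]
= x^2y^(-729)    [rearrange]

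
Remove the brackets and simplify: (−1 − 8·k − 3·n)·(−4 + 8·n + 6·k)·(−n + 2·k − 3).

(−1 − 8·k − 3·n)·(−4 + 8·n + 6·k)·(−n + 2·k − 3)
= (4 − 8·n − 6·k + 32·k − 64·k·n − 48·k² + 12·n − 24·n² − 18·k·n)·(−n + 2·k − 3)    [distributive law]
= (4 + 4·n + 26·k − 82·k·n − 48·k² − 24·n²)·(−n + 2·k − 3)    [combine like terms]
= −4·n + 8·k − 12 − 4·n² + 8·k·n − 12·n − 26·k·n + 52·k² − 78·k + 82·k·n² − 164·k²·n + 246·k·n + 48·k²·n − 96·k³ + 144·k² + 24·n³ − 48·k·n² + 72·n²    [distributive law]
= −16·n − 70·k − 12 + 68·n² + 228·k·n + 196·k² + 34·k·n² − 116·k²·n − 96·k³ + 24·n³    [combine like terms]

−16·n − 70·k − 12 + 68·n² + 228·k·n + 196·k² + 34·k·n² − 116·k²·n − 96·k³ + 24·n³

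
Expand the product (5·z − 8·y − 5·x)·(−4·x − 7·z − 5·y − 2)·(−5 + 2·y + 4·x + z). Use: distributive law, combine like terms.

(5·z − 8·y − 5·x)·(−4·x − 7·z − 5·y − 2)·(−5 + 2·y + 4·x + z)
= (−20·x·z − 35·z² − 25·y·z − 10·z + 32·x·y + 56·y·z + 40·y² + 16·y + 20·x² + 35·x·z + 25·x·y + 10·x)·(−5 + 2·y + 4·x + z)    [distributive law]
= (15·x·z − 35·z² + 31·y·z − 10·z + 57·x·y + 40·y² + 16·y + 20·x² + 10·x)·(−5 + 2·y + 4·x + z)    [combine like terms]
= −75·x·z + 30·x·y·z + 60·x²·z + 15·x·z² + 175·z² − 70·y·z² − 140·x·z² − 35·z³ − 155·y·z + 62·y²·z + 124·x·y·z + 31·y·z² + 50·z − 20·y·z − 40·x·z − 10·z² − 285·x·y + 114·x·y² + 228·x²·y + 57·x·y·z − 200·y² + 80·y³ + 160·x·y² + 40·y²·z − 80·y + 32·y² + 64·x·y + 16·y·z − 100·x² + 40·x²·y + 80·x³ + 20·x²·z − 50·x + 20·x·y + 40·x² + 10·x·z    [distributive law]
= −105·x·z + 211·x·y·z + 80·x²·z − 125·x·z² + 165·z² − 39·y·z² − 35·z³ − 159·y·z + 102·y²·z + 50·z − 201·x·y + 274·x·y² + 268·x²·y − 168·y² + 80·y³ − 80·y − 60·x² + 80·x³ − 50·x    [combine like terms]

−105·x·z + 211·x·y·z + 80·x²·z − 125·x·z² + 165·z² − 39·y·z² − 35·z³ − 159·y·z + 102·y²·z + 50·z − 201·x·y + 274·x·y² + 268·x²·y − 168·y² + 80·y³ − 80·y − 60·x² + 80·x³ − 50·x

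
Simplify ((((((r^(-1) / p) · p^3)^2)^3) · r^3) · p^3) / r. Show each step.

p^15·r^(-4)

((((((r^(-1) / p) · p^3)^2)^3) · r^3) · p^3) / r
= (((((r^(-1) / p) · p^3)^6) · r^3) · p^3) / r    [power of a power]
= (((((r^(-1) / p)^6) · ((p^3)^6)) · r^3) · p^3) / r    [power of a product]
= ((((((r^(-1))^6) / (p^6)) · ((p^3)^6)) · r^3) · p^3) / r    [power of a quotient]
= ((((r^(-6) / (p^6)) · ((p^3)^6)) · r^3) · p^3) / r    [power of a power]
= ((((r^(-6) / p^6) · p^18) · r^3) · p^3) / r    [power of a power]
= p^15·r^(-4)    [quotient of powers; product of powers]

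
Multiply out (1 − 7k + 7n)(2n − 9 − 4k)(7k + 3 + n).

(1 − 7k + 7n)(2n − 9 − 4k)(7k + 3 + n)
= (2n − 9 − 4k − 14kn + 63k + 28k^2 + 14n^2 − 63n − 28kn)(7k + 3 + n)    [distributive law]
= (−61n − 9 + 59k − 42kn + 28k^2 + 14n^2)(7k + 3 + n)    [combine like terms]
= −427kn − 183n − 61n^2 − 63k − 27 − 9n + 413k^2 + 177k + 59kn − 294k^2n − 126kn − 42kn^2 + 196k^3 + 84k^2 + 28k^2n + 98kn^2 + 42n^2 + 14n^3    [distributive law]
= −494kn − 192n − 19n^2 + 114k − 27 + 497k^2 − 266k^2n + 56kn^2 + 196k^3 + 14n^3    [combine like terms]

−494kn − 192n − 19n^2 + 114k − 27 + 497k^2 − 266k^2n + 56kn^2 + 196k^3 + 14n^3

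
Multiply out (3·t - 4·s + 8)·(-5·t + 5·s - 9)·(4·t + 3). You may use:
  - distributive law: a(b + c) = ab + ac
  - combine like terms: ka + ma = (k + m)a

(3·t - 4·s + 8)·(-5·t + 5·s - 9)·(4·t + 3)
= (-15·t^2 + 15·s·t - 27·t + 20·s·t - 20·s^2 + 36·s - 40·t + 40·s - 72)·(4·t + 3)    [distributive law]
= (-15·t^2 + 35·s·t - 67·t - 20·s^2 + 76·s - 72)·(4·t + 3)    [combine like terms]
= -60·t^3 - 45·t^2 + 140·s·t^2 + 105·s·t - 268·t^2 - 201·t - 80·s^2·t - 60·s^2 + 304·s·t + 228·s - 288·t - 216    [distributive law]
= -60·t^3 - 313·t^2 + 140·s·t^2 + 409·s·t - 489·t - 80·s^2·t - 60·s^2 + 228·s - 216    [combine like terms]

-60·t^3 - 313·t^2 + 140·s·t^2 + 409·s·t - 489·t - 80·s^2·t - 60·s^2 + 228·s - 216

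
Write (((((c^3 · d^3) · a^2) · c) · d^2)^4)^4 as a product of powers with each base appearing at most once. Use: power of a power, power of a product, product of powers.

(((((c^3 · d^3) · a^2) · c) · d^2)^4)^4
= ((((c^3 · d^3) · a^2) · c) · d^2)^16    [power of a power]
= ((((c^3 · d^3) · a^2) · c)^16) · ((d^2)^16)    [power of a product]
= ((((c^3 · d^3) · a^2)^16) · (c^16)) · ((d^2)^16)    [power of a product]
= ((((c^3 · d^3)^16) · ((a^2)^16)) · (c^16)) · ((d^2)^16)    [power of a product]
= (((((c^3)^16) · ((d^3)^16)) · ((a^2)^16)) · (c^16)) · ((d^2)^16)    [power of a product]
= (((c^48 · ((d^3)^16)) · ((a^2)^16)) · (c^16)) · ((d^2)^16)    [power of a power]
= (((c^48 · d^48) · ((a^2)^16)) · (c^16)) · ((d^2)^16)    [power of a power]
= (((c^48 · d^48) · a^32) · (c^16)) · ((d^2)^16)    [power of a power]
= (((c^48 · d^48) · a^32) · c^16) · d^32    [power of a power]
= a^32·c^64·d^80    [product of powers]

a^32·c^64·d^80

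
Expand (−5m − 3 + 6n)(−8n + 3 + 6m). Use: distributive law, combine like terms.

76mn − 33m − 30m² + 42n − 9 − 48n²

(−5m − 3 + 6n)(−8n + 3 + 6m)
= 40mn − 15m − 30m² + 24n − 9 − 18m − 48n² + 18n + 36mn    [distributive law]
= 76mn − 33m − 30m² + 42n − 9 − 48n²    [combine like terms]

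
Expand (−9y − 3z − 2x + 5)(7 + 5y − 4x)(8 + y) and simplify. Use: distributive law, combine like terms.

−269y − 398y² − 45y³ + 174xy + 26xy² − 168z − 141yz − 15y²z + 96xz + 12xyz − 272x + 64x² + 8x²y + 280

(−9y − 3z − 2x + 5)(7 + 5y − 4x)(8 + y)
= (−63y − 45y² + 36xy − 21z − 15yz + 12xz − 14x − 10xy + 8x² + 35 + 25y − 20x)(8 + y)    [distributive law]
= (−38y − 45y² + 26xy − 21z − 15yz + 12xz − 34x + 8x² + 35)(8 + y)    [combine like terms]
= −304y − 38y² − 360y² − 45y³ + 208xy + 26xy² − 168z − 21yz − 120yz − 15y²z + 96xz + 12xyz − 272x − 34xy + 64x² + 8x²y + 280 + 35y    [distributive law]
= −269y − 398y² − 45y³ + 174xy + 26xy² − 168z − 141yz − 15y²z + 96xz + 12xyz − 272x + 64x² + 8x²y + 280    [combine like terms]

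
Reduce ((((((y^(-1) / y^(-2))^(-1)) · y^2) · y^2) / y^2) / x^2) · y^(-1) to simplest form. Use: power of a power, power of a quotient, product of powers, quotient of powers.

((((((y^(-1) / y^(-2))^(-1)) · y^2) · y^2) / y^2) / x^2) · y^(-1)
= (((((((y^(-1))^(-1)) / ((y^(-2))^(-1))) · y^2) · y^2) / y^2) / x^2) · y^(-1)    [power of a quotient]
= (((((y / ((y^(-2))^(-1))) · y^2) · y^2) / y^2) / x^2) · y^(-1)    [power of a power]
= (((((y / y^2) · y^2) · y^2) / y^2) / x^2) · y^(-1)    [power of a power]
= ((((y^(-1) · y^2) · y^2) / y^2) / x^2) · y^(-1)    [quotient of powers]
= (((y · y^2) / y^2) / x^2) · y^(-1)    [product of powers]
= ((y^3 / y^2) / x^2) · y^(-1)    [product of powers]
= (y / x^2) · y^(-1)    [quotient of powers]
= x^(-2)    [quotient of powers; product of powers]

x^(-2)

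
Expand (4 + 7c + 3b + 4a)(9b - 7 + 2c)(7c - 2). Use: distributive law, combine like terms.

(4 + 7c + 3b + 4a)(9b - 7 + 2c)(7c - 2)
= (36b - 28 + 8c + 63bc - 49c + 14c^2 + 27b^2 - 21b + 6bc + 36ab - 28a + 8ac)(7c - 2)    [distributive law]
= (15b - 28 - 41c + 69bc + 14c^2 + 27b^2 + 36ab - 28a + 8ac)(7c - 2)    [combine like terms]
= 105bc - 30b - 196c + 56 - 287c^2 + 82c + 483bc^2 - 138bc + 98c^3 - 28c^2 + 189b^2c - 54b^2 + 252abc - 72ab - 196ac + 56a + 56ac^2 - 16ac    [distributive law]
= -33bc - 30b - 114c + 56 - 315c^2 + 483bc^2 + 98c^3 + 189b^2c - 54b^2 + 252abc - 72ab - 212ac + 56a + 56ac^2    [combine like terms]

-33bc - 30b - 114c + 56 - 315c^2 + 483bc^2 + 98c^3 + 189b^2c - 54b^2 + 252abc - 72ab - 212ac + 56a + 56ac^2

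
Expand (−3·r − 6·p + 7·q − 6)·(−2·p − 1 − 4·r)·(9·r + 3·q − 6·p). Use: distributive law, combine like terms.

198·p·r^2 + 132·p·q·r − 72·p^2·r + 243·r^2 + 18·q·r + 108·r^3 − 216·q·r^2 + 120·p^2·q − 72·p^3 + 96·p·q − 108·p^2 − 42·p·q^2 − 21·q^2 − 84·q^2·r + 54·r + 18·q − 36·p

(−3·r − 6·p + 7·q − 6)·(−2·p − 1 − 4·r)·(9·r + 3·q − 6·p)
= (6·p·r + 3·r + 12·r^2 + 12·p^2 + 6·p + 24·p·r − 14·p·q − 7·q − 28·q·r + 12·p + 6 + 24·r)·(9·r + 3·q − 6·p)    [distributive law]
= (30·p·r + 27·r + 12·r^2 + 12·p^2 + 18·p − 14·p·q − 7·q − 28·q·r + 6)·(9·r + 3·q − 6·p)    [combine like terms]
= 270·p·r^2 + 90·p·q·r − 180·p^2·r + 243·r^2 + 81·q·r − 162·p·r + 108·r^3 + 36·q·r^2 − 72·p·r^2 + 108·p^2·r + 36·p^2·q − 72·p^3 + 162·p·r + 54·p·q − 108·p^2 − 126·p·q·r − 42·p·q^2 + 84·p^2·q − 63·q·r − 21·q^2 + 42·p·q − 252·q·r^2 − 84·q^2·r + 168·p·q·r + 54·r + 18·q − 36·p    [distributive law]
= 198·p·r^2 + 132·p·q·r − 72·p^2·r + 243·r^2 + 18·q·r + 108·r^3 − 216·q·r^2 + 120·p^2·q − 72·p^3 + 96·p·q − 108·p^2 − 42·p·q^2 − 21·q^2 − 84·q^2·r + 54·r + 18·q − 36·p    [combine like terms]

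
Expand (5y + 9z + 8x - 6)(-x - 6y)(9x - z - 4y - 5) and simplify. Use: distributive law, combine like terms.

(5y + 9z + 8x - 6)(-x - 6y)(9x - z - 4y - 5)
= (-5xy - 30y² - 9xz - 54yz - 8x² - 48xy + 6x + 36y)(9x - z - 4y - 5)    [distributive law]
= (-53xy - 30y² - 9xz - 54yz - 8x² + 6x + 36y)(9x - z - 4y - 5)    [combine like terms]
= -477x²y + 53xyz + 212xy² + 265xy - 270xy² + 30y²z + 120y³ + 150y² - 81x²z + 9xz² + 36xyz + 45xz - 486xyz + 54yz² + 216y²z + 270yz - 72x³ + 8x²z + 32x²y + 40x² + 54x² - 6xz - 24xy - 30x + 324xy - 36yz - 144y² - 180y    [distributive law]
= -445x²y - 397xyz - 58xy² + 565xy + 246y²z + 120y³ + 6y² - 73x²z + 9xz² + 39xz + 54yz² + 234yz - 72x³ + 94x² - 30x - 180y    [combine like terms]

-445x²y - 397xyz - 58xy² + 565xy + 246y²z + 120y³ + 6y² - 73x²z + 9xz² + 39xz + 54yz² + 234yz - 72x³ + 94x² - 30x - 180y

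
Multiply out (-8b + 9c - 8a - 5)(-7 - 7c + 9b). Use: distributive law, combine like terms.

(-8b + 9c - 8a - 5)(-7 - 7c + 9b)
= 56b + 56bc - 72b^2 - 63c - 63c^2 + 81bc + 56a + 56ac - 72ab + 35 + 35c - 45b    [distributive law]
= 11b + 137bc - 72b^2 - 28c - 63c^2 + 56a + 56ac - 72ab + 35    [combine like terms]

11b + 137bc - 72b^2 - 28c - 63c^2 + 56a + 56ac - 72ab + 35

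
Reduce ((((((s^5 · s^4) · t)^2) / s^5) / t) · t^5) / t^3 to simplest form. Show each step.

s^13·t^3

((((((s^5 · s^4) · t)^2) / s^5) / t) · t^5) / t^3
= ((((((s^5 · s^4)^2) · (t^2)) / s^5) / t) · t^5) / t^3    [power of a product]
= (((((((s^5)^2) · ((s^4)^2)) · (t^2)) / s^5) / t) · t^5) / t^3    [power of a product]
= (((((s^10 · ((s^4)^2)) · (t^2)) / s^5) / t) · t^5) / t^3    [power of a power]
= (((((s^10 · s^8) · (t^2)) / s^5) / t) · t^5) / t^3    [power of a power]
= ((((s^18 · (t^2)) / s^5) / t) · t^5) / t^3    [product of powers]
= s^13·t^3    [quotient of powers; product of powers]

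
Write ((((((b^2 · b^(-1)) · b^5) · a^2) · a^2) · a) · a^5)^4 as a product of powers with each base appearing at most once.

a^40b^24

((((((b^2 · b^(-1)) · b^5) · a^2) · a^2) · a) · a^5)^4
= ((((((b^2 · b^(-1)) · b^5) · a^2) · a^2) · a)^4) · ((a^5)^4)    [power of a product]
= ((((((b^2 · b^(-1)) · b^5) · a^2) · a^2)^4) · (a^4)) · ((a^5)^4)    [power of a product]
= ((((((b^2 · b^(-1)) · b^5) · a^2)^4) · ((a^2)^4)) · (a^4)) · ((a^5)^4)    [power of a product]
= ((((((b^2 · b^(-1)) · b^5)^4) · ((a^2)^4)) · ((a^2)^4)) · (a^4)) · ((a^5)^4)    [power of a product]
= ((((((b^2 · b^(-1))^4) · ((b^5)^4)) · ((a^2)^4)) · ((a^2)^4)) · (a^4)) · ((a^5)^4)    [power of a product]
= (((((((b^2)^4) · ((b^(-1))^4)) · ((b^5)^4)) · ((a^2)^4)) · ((a^2)^4)) · (a^4)) · ((a^5)^4)    [power of a product]
= (((((b^8 · ((b^(-1))^4)) · ((b^5)^4)) · ((a^2)^4)) · ((a^2)^4)) · (a^4)) · ((a^5)^4)    [power of a power]
= (((((b^8 · b^(-4)) · ((b^5)^4)) · ((a^2)^4)) · ((a^2)^4)) · (a^4)) · ((a^5)^4)    [power of a power]
= ((((b^4 · ((b^5)^4)) · ((a^2)^4)) · ((a^2)^4)) · (a^4)) · ((a^5)^4)    [product of powers]
= ((((b^4 · b^20) · ((a^2)^4)) · ((a^2)^4)) · (a^4)) · ((a^5)^4)    [power of a power]
= (((b^24 · ((a^2)^4)) · ((a^2)^4)) · (a^4)) · ((a^5)^4)    [product of powers]
= (((b^24 · a^8) · ((a^2)^4)) · (a^4)) · ((a^5)^4)    [power of a power]
= (((b^24 · a^8) · a^8) · (a^4)) · ((a^5)^4)    [power of a power]
= (((b^24 · a^8) · a^8) · a^4) · a^20    [power of a power]
= a^40b^24    [product of powers]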